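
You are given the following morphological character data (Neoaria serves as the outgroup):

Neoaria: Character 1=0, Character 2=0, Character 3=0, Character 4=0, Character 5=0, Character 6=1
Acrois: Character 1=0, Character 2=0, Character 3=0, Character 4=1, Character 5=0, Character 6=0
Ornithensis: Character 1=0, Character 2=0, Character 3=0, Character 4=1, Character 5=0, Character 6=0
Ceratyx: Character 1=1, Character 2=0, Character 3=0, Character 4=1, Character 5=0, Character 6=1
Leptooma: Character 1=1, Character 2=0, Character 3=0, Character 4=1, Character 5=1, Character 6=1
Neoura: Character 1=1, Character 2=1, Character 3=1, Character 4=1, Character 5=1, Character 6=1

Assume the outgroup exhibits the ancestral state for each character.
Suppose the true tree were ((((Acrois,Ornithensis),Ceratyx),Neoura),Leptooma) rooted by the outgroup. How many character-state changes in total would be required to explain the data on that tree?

Map each character onto ((((Acrois,Ornithensis),Ceratyx),Neoura),Leptooma) (rooted by Neoaria) and count the minimum state changes it requires (Fitch parsimony):
Character 1: 2; Character 2: 1; Character 3: 1; Character 4: 1; Character 5: 2; Character 6: 1.
Total tree length = 8.

8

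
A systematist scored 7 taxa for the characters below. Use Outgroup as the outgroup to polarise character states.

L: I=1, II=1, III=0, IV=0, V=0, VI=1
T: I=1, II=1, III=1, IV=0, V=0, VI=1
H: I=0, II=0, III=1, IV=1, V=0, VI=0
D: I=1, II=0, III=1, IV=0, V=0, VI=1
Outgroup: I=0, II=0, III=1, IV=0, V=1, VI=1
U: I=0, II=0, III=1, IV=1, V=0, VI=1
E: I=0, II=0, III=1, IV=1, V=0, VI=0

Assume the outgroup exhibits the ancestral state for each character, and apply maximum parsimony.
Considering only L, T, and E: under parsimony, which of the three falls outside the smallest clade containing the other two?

E

Character polarity is set by the outgroup: the derived state is whichever differs from the outgroup's state, so for III, V, VI the derived state is '0', and for the remaining characters it is '1'.
I: derived state '1' in D, L, and T only — synapomorphy for {D, L, T}.
II (derived state '1') is shared by L and T — a synapomorphy uniting that clade.
III: derived state '0' in L only — an autapomorphy, so it tells us nothing about relationships among taxa.
IV: derived state '1' in E, H, and U only — synapomorphy for {E, H, U}.
All ingroup taxa share the derived state '0' for V; it defines the ingroup but does not resolve relationships within it.
VI (derived state '0') is shared by E and H — a synapomorphy uniting that clade.
Most parsimonious ingroup topology: (((H,E),U),((L,T),D)).
T and L share a more recent common ancestor with each other than either does with E, so E is the least closely related of the three.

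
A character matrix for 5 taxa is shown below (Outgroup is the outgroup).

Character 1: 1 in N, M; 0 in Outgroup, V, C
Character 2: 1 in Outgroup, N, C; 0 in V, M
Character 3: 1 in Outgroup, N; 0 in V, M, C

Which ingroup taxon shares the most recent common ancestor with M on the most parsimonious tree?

V

Character polarity is set by the outgroup: the derived state is whichever differs from the outgroup's state, so for Character 2, Character 3 the derived state is '0', and for the remaining characters it is '1'.
Character 1 (state '1') occurs in M and N but conflicts with the nesting implied by the other characters — most parsimoniously interpreted as homoplasy.
Only M and V show the derived state '0' for Character 2, supporting them as a clade.
Character 3 (derived state '0') is shared by C, M, and V — a synapomorphy uniting that clade.
Most parsimonious ingroup topology: (N,((V,M),C)).
M and V form a cherry on this tree, so they are sister taxa.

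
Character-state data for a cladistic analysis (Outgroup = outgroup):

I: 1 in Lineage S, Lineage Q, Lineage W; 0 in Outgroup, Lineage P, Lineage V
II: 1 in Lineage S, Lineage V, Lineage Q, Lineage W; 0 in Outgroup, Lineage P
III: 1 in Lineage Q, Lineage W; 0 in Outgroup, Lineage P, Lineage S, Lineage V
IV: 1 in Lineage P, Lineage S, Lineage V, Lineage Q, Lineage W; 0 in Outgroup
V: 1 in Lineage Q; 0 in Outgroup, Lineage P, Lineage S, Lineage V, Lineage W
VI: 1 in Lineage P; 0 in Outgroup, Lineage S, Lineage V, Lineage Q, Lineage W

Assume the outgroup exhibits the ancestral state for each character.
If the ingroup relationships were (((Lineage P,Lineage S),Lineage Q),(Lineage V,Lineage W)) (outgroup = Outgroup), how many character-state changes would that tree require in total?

10

Map each character onto (((Lineage P,Lineage S),Lineage Q),(Lineage V,Lineage W)) (rooted by Outgroup) and count the minimum state changes it requires (Fitch parsimony):
I: 3; II: 2; III: 2; IV: 1; V: 1; VI: 1.
Total tree length = 10.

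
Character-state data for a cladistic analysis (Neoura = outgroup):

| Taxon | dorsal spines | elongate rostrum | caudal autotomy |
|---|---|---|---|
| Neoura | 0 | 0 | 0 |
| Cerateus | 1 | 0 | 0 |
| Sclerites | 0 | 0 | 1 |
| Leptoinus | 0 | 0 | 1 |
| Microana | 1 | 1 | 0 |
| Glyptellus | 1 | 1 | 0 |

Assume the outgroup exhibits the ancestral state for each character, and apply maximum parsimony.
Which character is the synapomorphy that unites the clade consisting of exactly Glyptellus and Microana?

The outgroup has state '0' for every character, so '1' is the derived state throughout.
Only Cerateus, Glyptellus, and Microana show the derived state '1' for dorsal spines, supporting them as a clade.
Only Glyptellus and Microana show the derived state '1' for elongate rostrum, supporting them as a clade.
caudal autotomy: derived state '1' in Leptoinus and Sclerites only — synapomorphy for {Leptoinus, Sclerites}.
Most parsimonious ingroup topology: ((Cerateus,(Microana,Glyptellus)),(Sclerites,Leptoinus)).
The clade {Glyptellus, Microana} is supported by elongate rostrum: its derived state '1' occurs in exactly those taxa and in no other taxon (including the outgroup).

elongate rostrum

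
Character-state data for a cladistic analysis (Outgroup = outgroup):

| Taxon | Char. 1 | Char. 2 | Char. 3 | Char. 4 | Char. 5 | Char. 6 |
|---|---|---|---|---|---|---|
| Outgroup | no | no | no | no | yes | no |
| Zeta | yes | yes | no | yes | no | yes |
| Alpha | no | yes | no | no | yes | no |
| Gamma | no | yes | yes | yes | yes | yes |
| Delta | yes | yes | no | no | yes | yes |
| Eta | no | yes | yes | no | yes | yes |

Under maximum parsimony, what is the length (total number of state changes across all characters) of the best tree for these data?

7

Character polarity is set by the outgroup: the derived state is whichever differs from the outgroup's state, so for Char. 5 the derived state is 'no', and for the remaining characters it is 'yes'.
Only Delta and Zeta show the derived state 'yes' for Char. 1, supporting them as a clade.
All ingroup taxa share the derived state 'yes' for Char. 2; it defines the ingroup but does not resolve relationships within it.
Char. 3: derived state 'yes' in Eta and Gamma only — synapomorphy for {Eta, Gamma}.
Char. 4 groups Gamma and Zeta, which is incompatible with the clades supported by the remaining characters; treating it as convergent (homoplasy) costs fewer steps than any alternative tree.
Char. 5: derived state 'no' in Zeta only — an autapomorphy, so it tells us nothing about relationships among taxa.
Char. 6: derived state 'yes' in Delta, Eta, Gamma, and Zeta only — synapomorphy for {Delta, Eta, Gamma, Zeta}.
Most parsimonious ingroup topology: (((Zeta,Delta),(Gamma,Eta)),Alpha).
Changes per character on this tree: Char. 1: 1; Char. 2: 1; Char. 3: 1; Char. 4: 2; Char. 5: 1; Char. 6: 1.
Total = 7.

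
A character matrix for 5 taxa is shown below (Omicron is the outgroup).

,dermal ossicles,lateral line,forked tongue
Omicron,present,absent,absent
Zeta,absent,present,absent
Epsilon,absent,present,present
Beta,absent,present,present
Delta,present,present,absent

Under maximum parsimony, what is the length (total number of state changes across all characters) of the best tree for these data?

3

Character polarity is set by the outgroup: the derived state is whichever differs from the outgroup's state, so for dermal ossicles the derived state is 'absent', and for the remaining characters it is 'present'.
dermal ossicles (derived state 'absent') is shared by Beta, Epsilon, and Zeta — a synapomorphy uniting that clade.
All ingroup taxa share the derived state 'present' for lateral line; it defines the ingroup but does not resolve relationships within it.
forked tongue (derived state 'present') is shared by Beta and Epsilon — a synapomorphy uniting that clade.
Most parsimonious ingroup topology: ((Zeta,(Epsilon,Beta)),Delta).
Changes per character on this tree: dermal ossicles: 1; lateral line: 1; forked tongue: 1.
Total = 3.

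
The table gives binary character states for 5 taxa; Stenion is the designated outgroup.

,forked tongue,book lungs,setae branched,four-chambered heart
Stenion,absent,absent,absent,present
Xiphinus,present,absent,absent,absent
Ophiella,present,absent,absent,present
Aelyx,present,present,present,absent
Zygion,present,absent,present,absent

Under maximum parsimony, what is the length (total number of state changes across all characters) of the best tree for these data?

4

Character polarity is set by the outgroup: the derived state is whichever differs from the outgroup's state, so for four-chambered heart the derived state is 'absent', and for the remaining characters it is 'present'.
forked tongue (derived state 'present') is shared by all ingroup taxa — unites the whole ingroup.
book lungs (derived state 'present') is unique to Aelyx (autapomorphy; uninformative for grouping).
setae branched (derived state 'present') is shared by Aelyx and Zygion — a synapomorphy uniting that clade.
four-chambered heart (derived state 'absent') is shared by Aelyx, Xiphinus, and Zygion — a synapomorphy uniting that clade.
Most parsimonious ingroup topology: ((Xiphinus,(Aelyx,Zygion)),Ophiella).
Changes per character on this tree: forked tongue: 1; book lungs: 1; setae branched: 1; four-chambered heart: 1.
Total = 4.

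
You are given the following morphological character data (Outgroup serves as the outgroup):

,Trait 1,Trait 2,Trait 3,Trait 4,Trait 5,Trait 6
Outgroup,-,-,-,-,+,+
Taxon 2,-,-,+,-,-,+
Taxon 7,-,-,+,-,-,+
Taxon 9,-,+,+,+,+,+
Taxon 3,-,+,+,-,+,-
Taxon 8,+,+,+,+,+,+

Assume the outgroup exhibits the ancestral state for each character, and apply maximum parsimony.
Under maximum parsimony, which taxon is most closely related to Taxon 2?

Taxon 7

Character polarity is set by the outgroup: the derived state is whichever differs from the outgroup's state, so for Trait 5, Trait 6 the derived state is '-', and for the remaining characters it is '+'.
Trait 1: derived state '+' in Taxon 8 only — an autapomorphy, so it tells us nothing about relationships among taxa.
Trait 2: derived state '+' in Taxon 3, Taxon 8, and Taxon 9 only — synapomorphy for {Taxon 3, Taxon 8, Taxon 9}.
Trait 3 (derived state '+') is shared by all ingroup taxa — unites the whole ingroup.
Only Taxon 8 and Taxon 9 show the derived state '+' for Trait 4, supporting them as a clade.
Only Taxon 2 and Taxon 7 show the derived state '-' for Trait 5, supporting them as a clade.
Trait 6 (derived state '-') is unique to Taxon 3 (autapomorphy; uninformative for grouping).
Most parsimonious ingroup topology: ((Taxon 2,Taxon 7),((Taxon 9,Taxon 8),Taxon 3)).
Taxon 2 and Taxon 7 form a cherry on this tree, so they are sister taxa.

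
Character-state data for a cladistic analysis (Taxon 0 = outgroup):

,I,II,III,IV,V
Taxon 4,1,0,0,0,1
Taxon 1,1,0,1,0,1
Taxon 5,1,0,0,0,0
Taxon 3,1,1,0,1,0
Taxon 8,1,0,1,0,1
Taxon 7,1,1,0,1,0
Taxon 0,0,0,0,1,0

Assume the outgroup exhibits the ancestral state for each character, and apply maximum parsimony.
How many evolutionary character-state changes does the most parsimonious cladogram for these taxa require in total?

Character polarity is set by the outgroup: the derived state is whichever differs from the outgroup's state, so for IV the derived state is '0', and for the remaining characters it is '1'.
All ingroup taxa share the derived state '1' for I; it defines the ingroup but does not resolve relationships within it.
Only Taxon 3 and Taxon 7 show the derived state '1' for II, supporting them as a clade.
III (derived state '1') is shared by Taxon 1 and Taxon 8 — a synapomorphy uniting that clade.
IV (derived state '0') is shared by Taxon 1, Taxon 4, Taxon 5, and Taxon 8 — a synapomorphy uniting that clade.
Only Taxon 1, Taxon 4, and Taxon 8 show the derived state '1' for V, supporting them as a clade.
Most parsimonious ingroup topology: ((Taxon 3,Taxon 7),((Taxon 4,(Taxon 8,Taxon 1)),Taxon 5)).
Changes per character on this tree: I: 1; II: 1; III: 1; IV: 1; V: 1.
Total = 5.

5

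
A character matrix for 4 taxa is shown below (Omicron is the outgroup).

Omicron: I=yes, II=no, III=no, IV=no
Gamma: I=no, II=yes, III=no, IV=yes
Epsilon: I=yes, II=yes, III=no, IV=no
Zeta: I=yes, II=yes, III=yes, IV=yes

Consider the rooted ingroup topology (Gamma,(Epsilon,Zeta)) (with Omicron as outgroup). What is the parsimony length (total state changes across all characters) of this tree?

5

Map each character onto (Gamma,(Epsilon,Zeta)) (rooted by Omicron) and count the minimum state changes it requires (Fitch parsimony):
I: 1; II: 1; III: 1; IV: 2.
Total tree length = 5.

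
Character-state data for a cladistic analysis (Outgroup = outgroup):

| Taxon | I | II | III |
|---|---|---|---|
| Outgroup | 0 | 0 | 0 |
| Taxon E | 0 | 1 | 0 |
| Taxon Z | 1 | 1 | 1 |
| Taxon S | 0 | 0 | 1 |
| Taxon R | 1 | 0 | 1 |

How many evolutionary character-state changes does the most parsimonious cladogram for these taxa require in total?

The outgroup has state '0' for every character, so '1' is the derived state throughout.
Only Taxon R and Taxon Z show the derived state '1' for I, supporting them as a clade.
II (state '1') occurs in Taxon E and Taxon Z but conflicts with the nesting implied by the other characters — most parsimoniously interpreted as homoplasy.
III (derived state '1') is shared by Taxon R, Taxon S, and Taxon Z — a synapomorphy uniting that clade.
Most parsimonious ingroup topology: (Taxon E,((Taxon Z,Taxon R),Taxon S)).
Changes per character on this tree: I: 1; II: 2; III: 1.
Total = 4.

4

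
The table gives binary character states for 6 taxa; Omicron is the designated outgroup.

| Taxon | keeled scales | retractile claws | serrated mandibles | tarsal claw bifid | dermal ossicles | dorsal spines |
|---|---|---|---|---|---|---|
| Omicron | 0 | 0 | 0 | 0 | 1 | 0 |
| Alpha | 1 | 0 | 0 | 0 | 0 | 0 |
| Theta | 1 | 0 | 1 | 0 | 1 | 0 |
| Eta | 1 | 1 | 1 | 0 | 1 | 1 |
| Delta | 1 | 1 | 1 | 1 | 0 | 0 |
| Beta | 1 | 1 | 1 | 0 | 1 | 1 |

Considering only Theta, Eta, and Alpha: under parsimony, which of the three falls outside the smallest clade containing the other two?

Character polarity is set by the outgroup: the derived state is whichever differs from the outgroup's state, so for dermal ossicles the derived state is '0', and for the remaining characters it is '1'.
All ingroup taxa share the derived state '1' for keeled scales; it defines the ingroup but does not resolve relationships within it.
Only Beta, Delta, and Eta show the derived state '1' for retractile claws, supporting them as a clade.
serrated mandibles: derived state '1' in Beta, Delta, Eta, and Theta only — synapomorphy for {Beta, Delta, Eta, Theta}.
tarsal claw bifid: derived state '1' in Delta only — an autapomorphy, so it tells us nothing about relationships among taxa.
dermal ossicles (state '0') occurs in Alpha and Delta but conflicts with the nesting implied by the other characters — most parsimoniously interpreted as homoplasy.
dorsal spines (derived state '1') is shared by Beta and Eta — a synapomorphy uniting that clade.
Most parsimonious ingroup topology: (Alpha,(Theta,((Eta,Beta),Delta))).
Eta and Theta share a more recent common ancestor with each other than either does with Alpha, so Alpha is the least closely related of the three.

Alpha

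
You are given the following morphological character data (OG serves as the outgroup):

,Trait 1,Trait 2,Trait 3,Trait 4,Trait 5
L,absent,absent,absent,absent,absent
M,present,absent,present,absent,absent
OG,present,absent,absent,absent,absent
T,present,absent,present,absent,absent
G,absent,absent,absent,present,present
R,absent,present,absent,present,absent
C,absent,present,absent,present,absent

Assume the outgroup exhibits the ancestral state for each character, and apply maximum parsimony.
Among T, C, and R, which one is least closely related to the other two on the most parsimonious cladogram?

Character polarity is set by the outgroup: the derived state is whichever differs from the outgroup's state, so for Trait 1 the derived state is 'absent', and for the remaining characters it is 'present'.
Trait 1: derived state 'absent' in C, G, L, and R only — synapomorphy for {C, G, L, R}.
Trait 2 (derived state 'present') is shared by C and R — a synapomorphy uniting that clade.
Only M and T show the derived state 'present' for Trait 3, supporting them as a clade.
Only C, G, and R show the derived state 'present' for Trait 4, supporting them as a clade.
Trait 5: derived state 'present' in G only — an autapomorphy, so it tells us nothing about relationships among taxa.
Most parsimonious ingroup topology: (((G,(R,C)),L),(T,M)).
C and R share a more recent common ancestor with each other than either does with T, so T is the least closely related of the three.

T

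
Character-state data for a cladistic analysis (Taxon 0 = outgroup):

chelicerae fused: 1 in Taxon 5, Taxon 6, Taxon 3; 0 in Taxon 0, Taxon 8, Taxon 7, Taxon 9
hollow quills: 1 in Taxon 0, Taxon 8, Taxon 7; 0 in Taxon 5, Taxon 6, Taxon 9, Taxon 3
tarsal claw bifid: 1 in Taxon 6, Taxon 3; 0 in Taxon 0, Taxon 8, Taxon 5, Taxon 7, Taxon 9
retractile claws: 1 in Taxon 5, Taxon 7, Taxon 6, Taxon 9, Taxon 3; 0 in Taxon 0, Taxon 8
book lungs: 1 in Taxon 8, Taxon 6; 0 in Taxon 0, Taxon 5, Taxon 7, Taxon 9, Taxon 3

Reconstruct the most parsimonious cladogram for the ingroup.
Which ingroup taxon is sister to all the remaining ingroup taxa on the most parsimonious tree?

Character polarity is set by the outgroup: the derived state is whichever differs from the outgroup's state, so for hollow quills the derived state is '0', and for the remaining characters it is '1'.
Only Taxon 3, Taxon 5, and Taxon 6 show the derived state '1' for chelicerae fused, supporting them as a clade.
Only Taxon 3, Taxon 5, Taxon 6, and Taxon 9 show the derived state '0' for hollow quills, supporting them as a clade.
Only Taxon 3 and Taxon 6 show the derived state '1' for tarsal claw bifid, supporting them as a clade.
retractile claws (derived state '1') is shared by Taxon 3, Taxon 5, Taxon 6, Taxon 7, and Taxon 9 — a synapomorphy uniting that clade.
book lungs groups Taxon 6 and Taxon 8, which is incompatible with the clades supported by the remaining characters; treating it as convergent (homoplasy) costs fewer steps than any alternative tree.
Most parsimonious ingroup topology: (Taxon 8,(((Taxon 5,(Taxon 6,Taxon 3)),Taxon 9),Taxon 7)).
Taxon 8 is sister to the clade containing all other ingroup taxa, so it is the earliest-diverging (most basal) ingroup lineage.

Taxon 8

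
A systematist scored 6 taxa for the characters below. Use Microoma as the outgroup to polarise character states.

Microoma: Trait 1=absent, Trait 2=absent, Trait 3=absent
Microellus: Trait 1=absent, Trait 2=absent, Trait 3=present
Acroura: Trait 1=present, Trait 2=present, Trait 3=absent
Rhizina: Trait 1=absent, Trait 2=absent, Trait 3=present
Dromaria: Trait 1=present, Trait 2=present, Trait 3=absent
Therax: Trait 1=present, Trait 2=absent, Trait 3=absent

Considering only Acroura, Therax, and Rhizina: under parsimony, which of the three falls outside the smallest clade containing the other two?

Rhizina

The outgroup has state 'absent' for every character, so 'present' is the derived state throughout.
Only Acroura, Dromaria, and Therax show the derived state 'present' for Trait 1, supporting them as a clade.
Trait 2: derived state 'present' in Acroura and Dromaria only — synapomorphy for {Acroura, Dromaria}.
Only Microellus and Rhizina show the derived state 'present' for Trait 3, supporting them as a clade.
Most parsimonious ingroup topology: ((Microellus,Rhizina),((Acroura,Dromaria),Therax)).
Acroura and Therax share a more recent common ancestor with each other than either does with Rhizina, so Rhizina is the least closely related of the three.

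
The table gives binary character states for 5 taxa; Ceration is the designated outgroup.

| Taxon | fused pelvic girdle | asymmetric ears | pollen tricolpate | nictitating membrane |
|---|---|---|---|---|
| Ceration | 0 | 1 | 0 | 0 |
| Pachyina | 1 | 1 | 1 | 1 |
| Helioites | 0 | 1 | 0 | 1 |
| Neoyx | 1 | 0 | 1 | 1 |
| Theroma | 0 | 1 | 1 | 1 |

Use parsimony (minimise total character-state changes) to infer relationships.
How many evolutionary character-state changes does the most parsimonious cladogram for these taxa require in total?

Character polarity is set by the outgroup: the derived state is whichever differs from the outgroup's state, so for asymmetric ears the derived state is '0', and for the remaining characters it is '1'.
Only Neoyx and Pachyina show the derived state '1' for fused pelvic girdle, supporting them as a clade.
asymmetric ears: derived state '0' in Neoyx only — an autapomorphy, so it tells us nothing about relationships among taxa.
pollen tricolpate: derived state '1' in Neoyx, Pachyina, and Theroma only — synapomorphy for {Neoyx, Pachyina, Theroma}.
All ingroup taxa share the derived state '1' for nictitating membrane; it defines the ingroup but does not resolve relationships within it.
Most parsimonious ingroup topology: (((Pachyina,Neoyx),Theroma),Helioites).
Changes per character on this tree: fused pelvic girdle: 1; asymmetric ears: 1; pollen tricolpate: 1; nictitating membrane: 1.
Total = 4.

4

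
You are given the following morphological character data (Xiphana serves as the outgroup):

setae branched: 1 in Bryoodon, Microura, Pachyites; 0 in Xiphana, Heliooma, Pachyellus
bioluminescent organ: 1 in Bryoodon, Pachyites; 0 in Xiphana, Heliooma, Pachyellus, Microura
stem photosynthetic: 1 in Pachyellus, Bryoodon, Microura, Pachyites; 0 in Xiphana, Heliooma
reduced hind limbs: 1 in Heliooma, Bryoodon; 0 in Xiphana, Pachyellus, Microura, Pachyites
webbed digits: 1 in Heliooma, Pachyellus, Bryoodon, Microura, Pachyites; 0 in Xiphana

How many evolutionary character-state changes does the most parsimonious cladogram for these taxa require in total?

The outgroup has state '0' for every character, so '1' is the derived state throughout.
setae branched: derived state '1' in Bryoodon, Microura, and Pachyites only — synapomorphy for {Bryoodon, Microura, Pachyites}.
bioluminescent organ (derived state '1') is shared by Bryoodon and Pachyites — a synapomorphy uniting that clade.
stem photosynthetic: derived state '1' in Bryoodon, Microura, Pachyellus, and Pachyites only — synapomorphy for {Bryoodon, Microura, Pachyellus, Pachyites}.
reduced hind limbs groups Bryoodon and Heliooma, which is incompatible with the clades supported by the remaining characters; treating it as convergent (homoplasy) costs fewer steps than any alternative tree.
All ingroup taxa share the derived state '1' for webbed digits; it defines the ingroup but does not resolve relationships within it.
Most parsimonious ingroup topology: (Heliooma,(Pachyellus,((Bryoodon,Pachyites),Microura))).
Changes per character on this tree: setae branched: 1; bioluminescent organ: 1; stem photosynthetic: 1; reduced hind limbs: 2; webbed digits: 1.
Total = 6.

6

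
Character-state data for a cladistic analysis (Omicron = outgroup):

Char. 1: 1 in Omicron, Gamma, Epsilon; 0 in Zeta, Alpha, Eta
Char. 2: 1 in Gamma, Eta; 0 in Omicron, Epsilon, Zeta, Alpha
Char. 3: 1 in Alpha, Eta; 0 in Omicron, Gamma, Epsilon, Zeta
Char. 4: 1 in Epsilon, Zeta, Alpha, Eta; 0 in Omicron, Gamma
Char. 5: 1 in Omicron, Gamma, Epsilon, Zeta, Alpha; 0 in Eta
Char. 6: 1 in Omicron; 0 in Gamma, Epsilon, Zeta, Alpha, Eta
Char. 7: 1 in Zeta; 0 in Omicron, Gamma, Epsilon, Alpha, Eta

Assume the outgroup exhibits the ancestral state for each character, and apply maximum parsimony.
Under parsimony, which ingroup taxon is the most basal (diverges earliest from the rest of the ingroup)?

Character polarity is set by the outgroup: the derived state is whichever differs from the outgroup's state, so for Char. 1, Char. 5, Char. 6 the derived state is '0', and for the remaining characters it is '1'.
Char. 1 (derived state '0') is shared by Alpha, Eta, and Zeta — a synapomorphy uniting that clade.
Char. 2 groups Eta and Gamma, which is incompatible with the clades supported by the remaining characters; treating it as convergent (homoplasy) costs fewer steps than any alternative tree.
Char. 3: derived state '1' in Alpha and Eta only — synapomorphy for {Alpha, Eta}.
Char. 4 (derived state '1') is shared by Alpha, Epsilon, Eta, and Zeta — a synapomorphy uniting that clade.
Char. 5: derived state '0' in Eta only — an autapomorphy, so it tells us nothing about relationships among taxa.
Char. 6 (derived state '0') is shared by all ingroup taxa — unites the whole ingroup.
Char. 7 (derived state '1') is unique to Zeta (autapomorphy; uninformative for grouping).
Most parsimonious ingroup topology: (Gamma,(Epsilon,(Zeta,(Alpha,Eta)))).
Gamma is sister to the clade containing all other ingroup taxa, so it is the earliest-diverging (most basal) ingroup lineage.

Gamma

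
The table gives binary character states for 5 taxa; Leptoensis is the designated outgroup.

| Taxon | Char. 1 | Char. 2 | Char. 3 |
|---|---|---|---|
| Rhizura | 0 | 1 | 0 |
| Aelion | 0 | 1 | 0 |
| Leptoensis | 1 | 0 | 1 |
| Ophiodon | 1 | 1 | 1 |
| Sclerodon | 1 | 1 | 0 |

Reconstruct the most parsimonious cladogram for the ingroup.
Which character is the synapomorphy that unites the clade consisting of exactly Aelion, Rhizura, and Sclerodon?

Char. 3

Character polarity is set by the outgroup: the derived state is whichever differs from the outgroup's state, so for Char. 1, Char. 3 the derived state is '0', and for the remaining characters it is '1'.
Char. 1: derived state '0' in Aelion and Rhizura only — synapomorphy for {Aelion, Rhizura}.
All ingroup taxa share the derived state '1' for Char. 2; it defines the ingroup but does not resolve relationships within it.
Char. 3: derived state '0' in Aelion, Rhizura, and Sclerodon only — synapomorphy for {Aelion, Rhizura, Sclerodon}.
Most parsimonious ingroup topology: (((Aelion,Rhizura),Sclerodon),Ophiodon).
The clade {Aelion, Rhizura, Sclerodon} is supported by Char. 3: its derived state '0' occurs in exactly those taxa and in no other taxon (including the outgroup).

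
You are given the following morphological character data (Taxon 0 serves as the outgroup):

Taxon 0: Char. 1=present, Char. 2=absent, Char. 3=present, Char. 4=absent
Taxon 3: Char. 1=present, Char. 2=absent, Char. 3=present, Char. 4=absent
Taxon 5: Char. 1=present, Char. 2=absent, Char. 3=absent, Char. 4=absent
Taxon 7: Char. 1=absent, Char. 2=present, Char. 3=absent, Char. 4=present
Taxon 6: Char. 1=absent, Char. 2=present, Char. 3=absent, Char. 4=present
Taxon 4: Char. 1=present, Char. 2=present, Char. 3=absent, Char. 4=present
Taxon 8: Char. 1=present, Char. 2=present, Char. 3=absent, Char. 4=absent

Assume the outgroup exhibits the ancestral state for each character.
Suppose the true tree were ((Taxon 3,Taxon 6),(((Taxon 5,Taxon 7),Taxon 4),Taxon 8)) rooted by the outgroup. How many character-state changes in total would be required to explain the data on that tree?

10

Map each character onto ((Taxon 3,Taxon 6),(((Taxon 5,Taxon 7),Taxon 4),Taxon 8)) (rooted by Taxon 0) and count the minimum state changes it requires (Fitch parsimony):
Char. 1: 2; Char. 2: 3; Char. 3: 2; Char. 4: 3.
Total tree length = 10.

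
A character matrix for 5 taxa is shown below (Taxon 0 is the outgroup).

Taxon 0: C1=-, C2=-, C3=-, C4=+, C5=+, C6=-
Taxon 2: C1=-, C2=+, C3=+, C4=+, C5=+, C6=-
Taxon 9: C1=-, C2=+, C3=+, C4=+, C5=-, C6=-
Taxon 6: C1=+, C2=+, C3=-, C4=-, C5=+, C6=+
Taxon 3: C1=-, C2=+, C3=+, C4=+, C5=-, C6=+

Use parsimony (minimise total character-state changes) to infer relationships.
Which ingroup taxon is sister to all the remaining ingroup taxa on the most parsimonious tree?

Character polarity is set by the outgroup: the derived state is whichever differs from the outgroup's state, so for C4, C5 the derived state is '-', and for the remaining characters it is '+'.
C1: derived state '+' in Taxon 6 only — an autapomorphy, so it tells us nothing about relationships among taxa.
C2 (derived state '+') is shared by all ingroup taxa — unites the whole ingroup.
C3 (derived state '+') is shared by Taxon 2, Taxon 3, and Taxon 9 — a synapomorphy uniting that clade.
C4: derived state '-' in Taxon 6 only — an autapomorphy, so it tells us nothing about relationships among taxa.
Only Taxon 3 and Taxon 9 show the derived state '-' for C5, supporting them as a clade.
C6 (state '+') occurs in Taxon 3 and Taxon 6 but conflicts with the nesting implied by the other characters — most parsimoniously interpreted as homoplasy.
Most parsimonious ingroup topology: ((Taxon 2,(Taxon 9,Taxon 3)),Taxon 6).
Taxon 6 is sister to the clade containing all other ingroup taxa, so it is the earliest-diverging (most basal) ingroup lineage.

Taxon 6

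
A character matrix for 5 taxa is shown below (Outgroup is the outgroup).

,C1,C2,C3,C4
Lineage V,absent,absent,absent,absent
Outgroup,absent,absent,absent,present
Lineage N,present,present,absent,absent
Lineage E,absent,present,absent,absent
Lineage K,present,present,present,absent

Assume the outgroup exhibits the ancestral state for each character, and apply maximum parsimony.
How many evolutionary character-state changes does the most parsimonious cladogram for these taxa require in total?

4

Character polarity is set by the outgroup: the derived state is whichever differs from the outgroup's state, so for C4 the derived state is 'absent', and for the remaining characters it is 'present'.
C1 (derived state 'present') is shared by Lineage K and Lineage N — a synapomorphy uniting that clade.
C2: derived state 'present' in Lineage E, Lineage K, and Lineage N only — synapomorphy for {Lineage E, Lineage K, Lineage N}.
C3 (derived state 'present') is unique to Lineage K (autapomorphy; uninformative for grouping).
All ingroup taxa share the derived state 'absent' for C4; it defines the ingroup but does not resolve relationships within it.
Most parsimonious ingroup topology: ((Lineage E,(Lineage N,Lineage K)),Lineage V).
Changes per character on this tree: C1: 1; C2: 1; C3: 1; C4: 1.
Total = 4.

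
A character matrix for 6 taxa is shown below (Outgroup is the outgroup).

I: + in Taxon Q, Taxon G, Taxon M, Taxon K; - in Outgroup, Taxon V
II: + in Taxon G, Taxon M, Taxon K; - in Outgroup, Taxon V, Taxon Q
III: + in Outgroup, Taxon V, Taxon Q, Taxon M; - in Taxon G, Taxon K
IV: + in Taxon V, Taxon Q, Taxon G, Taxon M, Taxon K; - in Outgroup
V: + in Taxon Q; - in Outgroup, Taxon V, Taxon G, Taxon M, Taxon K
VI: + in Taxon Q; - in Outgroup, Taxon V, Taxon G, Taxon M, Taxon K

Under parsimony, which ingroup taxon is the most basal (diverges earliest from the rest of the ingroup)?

Taxon V

Character polarity is set by the outgroup: the derived state is whichever differs from the outgroup's state, so for III the derived state is '-', and for the remaining characters it is '+'.
I (derived state '+') is shared by Taxon G, Taxon K, Taxon M, and Taxon Q — a synapomorphy uniting that clade.
Only Taxon G, Taxon K, and Taxon M show the derived state '+' for II, supporting them as a clade.
III: derived state '-' in Taxon G and Taxon K only — synapomorphy for {Taxon G, Taxon K}.
All ingroup taxa share the derived state '+' for IV; it defines the ingroup but does not resolve relationships within it.
V (derived state '+') is unique to Taxon Q (autapomorphy; uninformative for grouping).
VI (derived state '+') is unique to Taxon Q (autapomorphy; uninformative for grouping).
Most parsimonious ingroup topology: (Taxon V,(Taxon Q,((Taxon G,Taxon K),Taxon M))).
Taxon V is sister to the clade containing all other ingroup taxa, so it is the earliest-diverging (most basal) ingroup lineage.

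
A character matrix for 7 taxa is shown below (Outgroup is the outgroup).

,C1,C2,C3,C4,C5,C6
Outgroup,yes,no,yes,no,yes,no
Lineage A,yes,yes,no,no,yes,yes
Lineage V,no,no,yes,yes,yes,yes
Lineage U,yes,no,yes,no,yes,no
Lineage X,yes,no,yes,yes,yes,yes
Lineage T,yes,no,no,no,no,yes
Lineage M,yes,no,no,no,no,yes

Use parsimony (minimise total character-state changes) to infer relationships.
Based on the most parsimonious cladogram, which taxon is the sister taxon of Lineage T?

Character polarity is set by the outgroup: the derived state is whichever differs from the outgroup's state, so for C1, C3, C5 the derived state is 'no', and for the remaining characters it is 'yes'.
C1: derived state 'no' in Lineage V only — an autapomorphy, so it tells us nothing about relationships among taxa.
C2: derived state 'yes' in Lineage A only — an autapomorphy, so it tells us nothing about relationships among taxa.
Only Lineage A, Lineage M, and Lineage T show the derived state 'no' for C3, supporting them as a clade.
C4 (derived state 'yes') is shared by Lineage V and Lineage X — a synapomorphy uniting that clade.
C5: derived state 'no' in Lineage M and Lineage T only — synapomorphy for {Lineage M, Lineage T}.
C6 (derived state 'yes') is shared by Lineage A, Lineage M, Lineage T, Lineage V, and Lineage X — a synapomorphy uniting that clade.
Most parsimonious ingroup topology: (((Lineage A,(Lineage T,Lineage M)),(Lineage V,Lineage X)),Lineage U).
Lineage T and Lineage M form a cherry on this tree, so they are sister taxa.

Lineage M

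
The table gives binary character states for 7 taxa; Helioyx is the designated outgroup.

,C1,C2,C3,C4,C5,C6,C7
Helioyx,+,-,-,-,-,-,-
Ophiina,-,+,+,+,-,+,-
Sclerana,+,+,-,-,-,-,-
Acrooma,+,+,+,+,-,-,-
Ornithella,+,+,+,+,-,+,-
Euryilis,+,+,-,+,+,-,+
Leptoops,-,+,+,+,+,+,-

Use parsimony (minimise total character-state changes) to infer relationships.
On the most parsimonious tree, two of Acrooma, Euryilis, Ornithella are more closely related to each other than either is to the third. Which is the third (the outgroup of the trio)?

Character polarity is set by the outgroup: the derived state is whichever differs from the outgroup's state, so for C1 the derived state is '-', and for the remaining characters it is '+'.
C1 (derived state '-') is shared by Leptoops and Ophiina — a synapomorphy uniting that clade.
C2 (derived state '+') is shared by all ingroup taxa — unites the whole ingroup.
C3: derived state '+' in Acrooma, Leptoops, Ophiina, and Ornithella only — synapomorphy for {Acrooma, Leptoops, Ophiina, Ornithella}.
C4: derived state '+' in Acrooma, Euryilis, Leptoops, Ophiina, and Ornithella only — synapomorphy for {Acrooma, Euryilis, Leptoops, Ophiina, Ornithella}.
C5 (state '+') occurs in Euryilis and Leptoops but conflicts with the nesting implied by the other characters — most parsimoniously interpreted as homoplasy.
Only Leptoops, Ophiina, and Ornithella show the derived state '+' for C6, supporting them as a clade.
C7: derived state '+' in Euryilis only — an autapomorphy, so it tells us nothing about relationships among taxa.
Most parsimonious ingroup topology: (((((Ophiina,Leptoops),Ornithella),Acrooma),Euryilis),Sclerana).
Ornithella and Acrooma share a more recent common ancestor with each other than either does with Euryilis, so Euryilis is the least closely related of the three.

Euryilis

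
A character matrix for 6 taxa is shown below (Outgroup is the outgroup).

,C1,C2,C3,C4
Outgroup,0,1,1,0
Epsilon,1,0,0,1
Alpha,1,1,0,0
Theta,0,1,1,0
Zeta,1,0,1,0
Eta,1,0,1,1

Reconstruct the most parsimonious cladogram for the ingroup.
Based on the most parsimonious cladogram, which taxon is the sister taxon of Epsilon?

Eta

Character polarity is set by the outgroup: the derived state is whichever differs from the outgroup's state, so for C2, C3 the derived state is '0', and for the remaining characters it is '1'.
Only Alpha, Epsilon, Eta, and Zeta show the derived state '1' for C1, supporting them as a clade.
C2 (derived state '0') is shared by Epsilon, Eta, and Zeta — a synapomorphy uniting that clade.
C3 groups Alpha and Epsilon, which is incompatible with the clades supported by the remaining characters; treating it as convergent (homoplasy) costs fewer steps than any alternative tree.
C4: derived state '1' in Epsilon and Eta only — synapomorphy for {Epsilon, Eta}.
Most parsimonious ingroup topology: ((((Epsilon,Eta),Zeta),Alpha),Theta).
Epsilon and Eta form a cherry on this tree, so they are sister taxa.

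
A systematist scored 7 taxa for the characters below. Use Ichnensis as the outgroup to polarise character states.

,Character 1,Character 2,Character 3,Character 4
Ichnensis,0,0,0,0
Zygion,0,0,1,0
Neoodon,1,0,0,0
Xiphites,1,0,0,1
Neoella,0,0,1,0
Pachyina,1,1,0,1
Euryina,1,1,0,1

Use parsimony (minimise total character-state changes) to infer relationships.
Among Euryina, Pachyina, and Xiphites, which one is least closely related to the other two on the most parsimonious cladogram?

The outgroup has state '0' for every character, so '1' is the derived state throughout.
Only Euryina, Neoodon, Pachyina, and Xiphites show the derived state '1' for Character 1, supporting them as a clade.
Character 2: derived state '1' in Euryina and Pachyina only — synapomorphy for {Euryina, Pachyina}.
Character 3 (derived state '1') is shared by Neoella and Zygion — a synapomorphy uniting that clade.
Character 4: derived state '1' in Euryina, Pachyina, and Xiphites only — synapomorphy for {Euryina, Pachyina, Xiphites}.
Most parsimonious ingroup topology: ((Zygion,Neoella),(Neoodon,(Xiphites,(Pachyina,Euryina)))).
Pachyina and Euryina share a more recent common ancestor with each other than either does with Xiphites, so Xiphites is the least closely related of the three.

Xiphites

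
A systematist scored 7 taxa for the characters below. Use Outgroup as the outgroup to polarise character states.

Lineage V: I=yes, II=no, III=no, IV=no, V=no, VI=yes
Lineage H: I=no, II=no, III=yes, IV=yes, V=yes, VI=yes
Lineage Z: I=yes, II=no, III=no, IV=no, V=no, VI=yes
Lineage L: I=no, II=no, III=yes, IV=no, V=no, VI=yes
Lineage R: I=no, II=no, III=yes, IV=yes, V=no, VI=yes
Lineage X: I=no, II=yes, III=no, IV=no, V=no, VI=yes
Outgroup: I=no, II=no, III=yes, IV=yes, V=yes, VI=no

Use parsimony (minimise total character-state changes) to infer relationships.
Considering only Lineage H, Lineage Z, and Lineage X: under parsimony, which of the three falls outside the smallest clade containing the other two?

Character polarity is set by the outgroup: the derived state is whichever differs from the outgroup's state, so for III, IV, V the derived state is 'no', and for the remaining characters it is 'yes'.
I: derived state 'yes' in Lineage V and Lineage Z only — synapomorphy for {Lineage V, Lineage Z}.
II: derived state 'yes' in Lineage X only — an autapomorphy, so it tells us nothing about relationships among taxa.
III (derived state 'no') is shared by Lineage V, Lineage X, and Lineage Z — a synapomorphy uniting that clade.
Only Lineage L, Lineage V, Lineage X, and Lineage Z show the derived state 'no' for IV, supporting them as a clade.
V: derived state 'no' in Lineage L, Lineage R, Lineage V, Lineage X, and Lineage Z only — synapomorphy for {Lineage L, Lineage R, Lineage V, Lineage X, Lineage Z}.
VI (derived state 'yes') is shared by all ingroup taxa — unites the whole ingroup.
Most parsimonious ingroup topology: ((((Lineage X,(Lineage V,Lineage Z)),Lineage L),Lineage R),Lineage H).
Lineage Z and Lineage X share a more recent common ancestor with each other than either does with Lineage H, so Lineage H is the least closely related of the three.

Lineage H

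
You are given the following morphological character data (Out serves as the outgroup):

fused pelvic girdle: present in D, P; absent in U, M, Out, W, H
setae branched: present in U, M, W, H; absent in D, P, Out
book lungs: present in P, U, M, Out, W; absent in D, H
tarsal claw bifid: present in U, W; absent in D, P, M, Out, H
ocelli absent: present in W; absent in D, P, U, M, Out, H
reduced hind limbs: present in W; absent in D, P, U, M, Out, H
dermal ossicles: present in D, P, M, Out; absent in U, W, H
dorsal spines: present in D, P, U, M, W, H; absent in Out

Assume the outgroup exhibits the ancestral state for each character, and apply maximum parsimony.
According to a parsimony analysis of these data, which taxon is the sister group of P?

Character polarity is set by the outgroup: the derived state is whichever differs from the outgroup's state, so for book lungs, dermal ossicles the derived state is 'absent', and for the remaining characters it is 'present'.
Only D and P show the derived state 'present' for fused pelvic girdle, supporting them as a clade.
setae branched (derived state 'present') is shared by H, M, U, and W — a synapomorphy uniting that clade.
book lungs groups D and H, which is incompatible with the clades supported by the remaining characters; treating it as convergent (homoplasy) costs fewer steps than any alternative tree.
Only U and W show the derived state 'present' for tarsal claw bifid, supporting them as a clade.
ocelli absent (derived state 'present') is unique to W (autapomorphy; uninformative for grouping).
reduced hind limbs: derived state 'present' in W only — an autapomorphy, so it tells us nothing about relationships among taxa.
dermal ossicles: derived state 'absent' in H, U, and W only — synapomorphy for {H, U, W}.
dorsal spines (derived state 'present') is shared by all ingroup taxa — unites the whole ingroup.
Most parsimonious ingroup topology: (((H,(U,W)),M),(D,P)).
P and D form a cherry on this tree, so they are sister taxa.

D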